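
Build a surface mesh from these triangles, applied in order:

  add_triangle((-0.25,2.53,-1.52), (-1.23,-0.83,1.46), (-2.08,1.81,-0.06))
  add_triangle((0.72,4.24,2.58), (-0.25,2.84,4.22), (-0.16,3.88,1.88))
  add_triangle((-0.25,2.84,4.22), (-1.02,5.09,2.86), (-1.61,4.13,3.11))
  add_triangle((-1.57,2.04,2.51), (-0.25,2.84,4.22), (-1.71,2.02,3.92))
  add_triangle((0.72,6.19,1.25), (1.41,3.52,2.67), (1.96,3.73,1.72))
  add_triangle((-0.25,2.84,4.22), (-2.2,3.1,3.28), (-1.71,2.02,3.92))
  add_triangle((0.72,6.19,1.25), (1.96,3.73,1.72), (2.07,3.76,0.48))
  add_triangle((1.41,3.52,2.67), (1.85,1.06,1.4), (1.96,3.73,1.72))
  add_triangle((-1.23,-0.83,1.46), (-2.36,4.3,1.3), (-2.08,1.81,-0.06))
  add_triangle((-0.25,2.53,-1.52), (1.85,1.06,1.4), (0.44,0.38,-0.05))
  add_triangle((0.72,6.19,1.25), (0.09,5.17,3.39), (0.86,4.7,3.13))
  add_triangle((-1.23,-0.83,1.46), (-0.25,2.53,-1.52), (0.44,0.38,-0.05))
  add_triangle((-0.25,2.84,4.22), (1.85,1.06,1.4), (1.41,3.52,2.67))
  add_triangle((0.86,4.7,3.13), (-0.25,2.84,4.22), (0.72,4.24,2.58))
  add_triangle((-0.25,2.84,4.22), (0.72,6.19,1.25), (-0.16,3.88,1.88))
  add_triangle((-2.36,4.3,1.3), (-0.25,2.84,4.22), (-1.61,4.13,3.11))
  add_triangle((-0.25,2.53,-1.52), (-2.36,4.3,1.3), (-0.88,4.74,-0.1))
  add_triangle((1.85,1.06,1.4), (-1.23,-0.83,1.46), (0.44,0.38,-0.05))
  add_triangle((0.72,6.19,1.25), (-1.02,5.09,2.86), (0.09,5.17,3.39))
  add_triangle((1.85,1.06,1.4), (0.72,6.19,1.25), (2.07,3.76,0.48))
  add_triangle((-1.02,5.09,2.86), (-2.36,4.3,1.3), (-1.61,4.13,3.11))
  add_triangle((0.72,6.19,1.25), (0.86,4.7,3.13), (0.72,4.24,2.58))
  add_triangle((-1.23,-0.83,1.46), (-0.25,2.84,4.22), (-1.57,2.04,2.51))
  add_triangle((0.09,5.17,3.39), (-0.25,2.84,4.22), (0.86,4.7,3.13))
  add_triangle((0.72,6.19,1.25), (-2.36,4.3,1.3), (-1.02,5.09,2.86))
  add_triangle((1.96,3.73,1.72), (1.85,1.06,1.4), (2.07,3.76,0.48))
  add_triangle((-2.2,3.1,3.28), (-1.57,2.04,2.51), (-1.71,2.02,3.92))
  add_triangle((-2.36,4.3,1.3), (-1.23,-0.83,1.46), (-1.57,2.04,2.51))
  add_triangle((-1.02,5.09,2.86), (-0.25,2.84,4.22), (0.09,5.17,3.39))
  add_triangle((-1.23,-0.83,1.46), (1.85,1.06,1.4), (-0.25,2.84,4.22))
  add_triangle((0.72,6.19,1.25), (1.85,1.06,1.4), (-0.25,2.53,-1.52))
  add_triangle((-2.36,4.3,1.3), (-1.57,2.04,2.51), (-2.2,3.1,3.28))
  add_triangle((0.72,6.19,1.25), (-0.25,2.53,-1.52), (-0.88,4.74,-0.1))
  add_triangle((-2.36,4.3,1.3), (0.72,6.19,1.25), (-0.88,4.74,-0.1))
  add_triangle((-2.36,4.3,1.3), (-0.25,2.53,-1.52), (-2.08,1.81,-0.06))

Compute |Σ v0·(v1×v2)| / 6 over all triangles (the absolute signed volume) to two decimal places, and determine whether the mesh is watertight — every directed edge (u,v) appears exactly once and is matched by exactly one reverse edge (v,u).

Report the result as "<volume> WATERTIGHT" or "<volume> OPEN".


Per-triangle v0·(v1×v2)/6:
  t1: -0.2023
  t2: -1.6908
  t3: +1.9555
  t4: -0.9825
  t5: +2.0867
  t6: +1.7997
  t7: +2.0681
  t8: +1.0905
  t9: +2.0658
  t10: +0.2632
  t11: +1.9088
  t12: -0.2922
  t13: +2.2126
  t14: -0.2487
  t15: +1.6432
  t16: -0.1638
  t17: +1.5680
  t18: -0.0795
  t19: +2.9351
  t20: -2.4951
  t21: +1.7442
  t22: -0.0469
  t23: +2.0941
  t24: +1.5934
  t25: +4.6882
  t26: +1.0612
  t27: +0.0624
  t28: +1.7348
  t29: +2.3755
  t30: +2.3694
  t31: +2.9519
  t32: +0.0797
  t33: +2.4053
  t34: +3.7569
  t35: +2.2748
Σ = +44.5873 → |volume| = 44.59

Directed edges: 105 total; 9 unmatched, e.g. (-0.16,3.88,1.88)→(0.72,4.24,2.58) → open.

44.59 OPEN


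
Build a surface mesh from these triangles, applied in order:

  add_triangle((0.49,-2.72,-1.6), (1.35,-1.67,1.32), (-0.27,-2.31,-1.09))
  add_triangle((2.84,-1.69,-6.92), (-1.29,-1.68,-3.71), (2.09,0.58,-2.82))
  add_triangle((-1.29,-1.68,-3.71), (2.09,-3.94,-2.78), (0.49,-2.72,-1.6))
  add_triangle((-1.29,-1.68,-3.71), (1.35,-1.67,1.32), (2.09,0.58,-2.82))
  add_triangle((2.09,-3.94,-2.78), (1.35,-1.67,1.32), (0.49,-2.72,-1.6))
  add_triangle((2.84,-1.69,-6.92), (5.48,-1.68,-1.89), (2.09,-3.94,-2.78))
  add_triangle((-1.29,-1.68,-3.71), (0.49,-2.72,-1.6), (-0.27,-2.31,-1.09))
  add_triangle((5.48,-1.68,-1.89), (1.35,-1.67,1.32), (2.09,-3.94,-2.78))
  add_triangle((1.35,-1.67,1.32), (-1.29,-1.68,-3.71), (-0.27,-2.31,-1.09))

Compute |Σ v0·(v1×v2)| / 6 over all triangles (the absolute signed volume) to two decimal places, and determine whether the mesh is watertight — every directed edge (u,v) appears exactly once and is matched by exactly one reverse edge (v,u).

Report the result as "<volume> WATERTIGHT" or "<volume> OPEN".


26.79 OPEN

Per-triangle v0·(v1×v2)/6:
  t1: +0.8440
  t2: +3.2830
  t3: +2.0368
  t4: -5.3287
  t5: +1.6605
  t6: +16.3598
  t7: +1.0407
  t8: +7.7430
  t9: -0.8479
Σ = +26.7913 → |volume| = 26.79

Directed edges: 27 total; 7 unmatched, e.g. (2.84,-1.69,-6.92)→(-1.29,-1.68,-3.71) → open.


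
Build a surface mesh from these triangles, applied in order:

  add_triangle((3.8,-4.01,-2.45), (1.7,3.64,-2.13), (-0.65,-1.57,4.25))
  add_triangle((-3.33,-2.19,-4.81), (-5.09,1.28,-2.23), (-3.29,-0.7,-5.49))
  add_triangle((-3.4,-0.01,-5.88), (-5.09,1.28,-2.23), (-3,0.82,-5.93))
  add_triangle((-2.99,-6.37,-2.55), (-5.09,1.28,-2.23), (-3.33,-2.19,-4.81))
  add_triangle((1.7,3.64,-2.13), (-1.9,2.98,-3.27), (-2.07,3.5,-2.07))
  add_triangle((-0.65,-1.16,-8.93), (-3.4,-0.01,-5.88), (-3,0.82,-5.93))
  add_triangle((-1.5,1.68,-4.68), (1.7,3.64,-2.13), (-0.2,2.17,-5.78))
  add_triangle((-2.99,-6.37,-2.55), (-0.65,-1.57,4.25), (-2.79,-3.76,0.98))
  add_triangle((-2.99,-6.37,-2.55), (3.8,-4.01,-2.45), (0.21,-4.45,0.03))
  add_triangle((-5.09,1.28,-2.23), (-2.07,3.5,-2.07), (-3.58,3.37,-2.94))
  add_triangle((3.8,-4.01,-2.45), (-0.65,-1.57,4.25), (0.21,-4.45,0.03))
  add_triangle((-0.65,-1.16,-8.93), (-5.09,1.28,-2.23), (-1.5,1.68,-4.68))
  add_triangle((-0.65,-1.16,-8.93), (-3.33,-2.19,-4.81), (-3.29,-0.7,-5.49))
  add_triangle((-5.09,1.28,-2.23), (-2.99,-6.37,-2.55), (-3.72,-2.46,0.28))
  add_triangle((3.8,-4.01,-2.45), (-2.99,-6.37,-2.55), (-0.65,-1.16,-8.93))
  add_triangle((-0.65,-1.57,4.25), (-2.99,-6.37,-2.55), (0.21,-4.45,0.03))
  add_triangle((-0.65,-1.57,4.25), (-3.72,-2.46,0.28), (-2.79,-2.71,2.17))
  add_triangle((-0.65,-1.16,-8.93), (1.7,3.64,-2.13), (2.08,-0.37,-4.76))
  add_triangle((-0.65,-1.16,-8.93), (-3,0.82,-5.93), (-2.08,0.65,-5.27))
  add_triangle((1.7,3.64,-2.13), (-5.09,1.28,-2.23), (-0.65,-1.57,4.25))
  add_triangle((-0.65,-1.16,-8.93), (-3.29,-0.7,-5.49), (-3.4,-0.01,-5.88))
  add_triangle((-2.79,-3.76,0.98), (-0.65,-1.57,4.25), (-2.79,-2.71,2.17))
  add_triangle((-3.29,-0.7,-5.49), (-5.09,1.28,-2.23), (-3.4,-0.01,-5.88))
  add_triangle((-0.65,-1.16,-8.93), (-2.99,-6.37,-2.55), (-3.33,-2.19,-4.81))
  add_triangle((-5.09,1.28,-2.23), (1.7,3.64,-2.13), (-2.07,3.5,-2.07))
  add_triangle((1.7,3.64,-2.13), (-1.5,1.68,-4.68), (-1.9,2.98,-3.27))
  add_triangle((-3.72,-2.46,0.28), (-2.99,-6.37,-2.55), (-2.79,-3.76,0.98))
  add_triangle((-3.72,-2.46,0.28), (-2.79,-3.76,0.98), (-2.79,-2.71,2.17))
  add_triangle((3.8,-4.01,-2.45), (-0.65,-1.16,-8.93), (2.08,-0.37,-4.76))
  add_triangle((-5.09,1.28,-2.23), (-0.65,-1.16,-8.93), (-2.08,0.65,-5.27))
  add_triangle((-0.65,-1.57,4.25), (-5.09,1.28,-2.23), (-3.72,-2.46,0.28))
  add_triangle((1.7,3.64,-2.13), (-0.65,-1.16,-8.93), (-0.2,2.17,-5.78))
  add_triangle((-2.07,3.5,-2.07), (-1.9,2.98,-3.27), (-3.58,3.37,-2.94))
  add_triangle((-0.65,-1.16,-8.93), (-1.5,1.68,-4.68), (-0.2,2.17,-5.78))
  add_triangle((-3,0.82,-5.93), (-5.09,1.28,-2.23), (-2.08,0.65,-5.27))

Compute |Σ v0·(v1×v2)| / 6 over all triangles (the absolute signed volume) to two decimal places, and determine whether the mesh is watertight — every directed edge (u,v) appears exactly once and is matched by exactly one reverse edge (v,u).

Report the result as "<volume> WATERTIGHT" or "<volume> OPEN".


276.01 OPEN

Per-triangle v0·(v1×v2)/6:
  t1: +11.7069
  t2: +6.0558
  t3: +3.6313
  t4: +17.0617
  t5: +3.3863
  t6: +4.1529
  t7: +3.5296
  t8: +5.5387
  t9: +12.9891
  t10: +1.0298
  t11: +10.0228
  t12: +14.0713
  t13: +6.7915
  t14: +15.1104
  t15: +51.1648
  t16: +11.7389
  t17: +0.8675
  t18: +13.4591
  t19: +1.0863
  t20: +11.4202
  t21: +3.1846
  t22: +2.3476
  t23: +2.7177
  t24: +20.2494
  t25: -3.2528
  t26: +5.2674
  t27: +5.3919
  t28: +1.9142
  t29: +14.8027
  t30: -5.8246
  t31: +10.2540
  t32: +6.7775
  t33: +1.3195
  t34: +5.7915
  t35: +0.2545
Σ = +276.0102 → |volume| = 276.01

Directed edges: 105 total; 7 unmatched, e.g. (3.8,-4.01,-2.45)→(1.7,3.64,-2.13) → open.


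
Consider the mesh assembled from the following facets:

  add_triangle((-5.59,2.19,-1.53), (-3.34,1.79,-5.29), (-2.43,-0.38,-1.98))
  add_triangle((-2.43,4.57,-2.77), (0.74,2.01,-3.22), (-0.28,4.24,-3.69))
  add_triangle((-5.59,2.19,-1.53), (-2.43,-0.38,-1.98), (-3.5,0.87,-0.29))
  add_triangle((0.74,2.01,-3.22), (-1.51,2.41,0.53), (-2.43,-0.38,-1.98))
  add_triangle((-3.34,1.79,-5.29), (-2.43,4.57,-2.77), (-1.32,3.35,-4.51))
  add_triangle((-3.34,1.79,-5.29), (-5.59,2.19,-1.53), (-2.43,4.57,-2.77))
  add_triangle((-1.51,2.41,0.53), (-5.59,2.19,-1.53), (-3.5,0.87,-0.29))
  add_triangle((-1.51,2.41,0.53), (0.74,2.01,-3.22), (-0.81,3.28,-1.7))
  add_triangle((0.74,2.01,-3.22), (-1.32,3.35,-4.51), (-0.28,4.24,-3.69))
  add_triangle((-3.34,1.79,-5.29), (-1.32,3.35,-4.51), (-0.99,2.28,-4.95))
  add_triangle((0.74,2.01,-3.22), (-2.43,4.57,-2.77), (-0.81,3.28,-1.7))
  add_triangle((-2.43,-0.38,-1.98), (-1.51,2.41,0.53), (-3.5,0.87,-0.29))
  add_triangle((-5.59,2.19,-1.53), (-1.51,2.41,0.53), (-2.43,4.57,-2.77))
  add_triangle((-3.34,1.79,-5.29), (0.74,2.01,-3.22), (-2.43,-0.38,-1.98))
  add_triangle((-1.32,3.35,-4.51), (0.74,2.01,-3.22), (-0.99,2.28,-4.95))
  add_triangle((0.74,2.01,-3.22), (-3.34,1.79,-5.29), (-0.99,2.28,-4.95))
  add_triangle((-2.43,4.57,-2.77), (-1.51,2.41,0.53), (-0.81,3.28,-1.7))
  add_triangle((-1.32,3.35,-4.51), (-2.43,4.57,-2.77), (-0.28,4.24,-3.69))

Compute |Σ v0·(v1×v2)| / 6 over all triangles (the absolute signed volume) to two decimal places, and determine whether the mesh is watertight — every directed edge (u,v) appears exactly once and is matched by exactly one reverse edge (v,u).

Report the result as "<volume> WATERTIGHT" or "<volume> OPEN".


41.40 WATERTIGHT

Per-triangle v0·(v1×v2)/6:
  t1: +6.0202
  t2: -1.4674
  t3: +1.4429
  t4: -5.4475
  t5: +5.9876
  t6: +13.8057
  t7: +1.5721
  t8: +0.1131
  t9: +2.1254
  t10: +2.6190
  t11: +1.8210
  t12: -1.7350
  t13: +6.7457
  t14: +1.6096
  t15: +1.6348
  t16: -0.2536
  t17: +1.4665
  t18: +3.3354
Σ = +41.3955 → |volume| = 41.40

Directed edges: 54 total, each appears once with its reverse present → watertight.


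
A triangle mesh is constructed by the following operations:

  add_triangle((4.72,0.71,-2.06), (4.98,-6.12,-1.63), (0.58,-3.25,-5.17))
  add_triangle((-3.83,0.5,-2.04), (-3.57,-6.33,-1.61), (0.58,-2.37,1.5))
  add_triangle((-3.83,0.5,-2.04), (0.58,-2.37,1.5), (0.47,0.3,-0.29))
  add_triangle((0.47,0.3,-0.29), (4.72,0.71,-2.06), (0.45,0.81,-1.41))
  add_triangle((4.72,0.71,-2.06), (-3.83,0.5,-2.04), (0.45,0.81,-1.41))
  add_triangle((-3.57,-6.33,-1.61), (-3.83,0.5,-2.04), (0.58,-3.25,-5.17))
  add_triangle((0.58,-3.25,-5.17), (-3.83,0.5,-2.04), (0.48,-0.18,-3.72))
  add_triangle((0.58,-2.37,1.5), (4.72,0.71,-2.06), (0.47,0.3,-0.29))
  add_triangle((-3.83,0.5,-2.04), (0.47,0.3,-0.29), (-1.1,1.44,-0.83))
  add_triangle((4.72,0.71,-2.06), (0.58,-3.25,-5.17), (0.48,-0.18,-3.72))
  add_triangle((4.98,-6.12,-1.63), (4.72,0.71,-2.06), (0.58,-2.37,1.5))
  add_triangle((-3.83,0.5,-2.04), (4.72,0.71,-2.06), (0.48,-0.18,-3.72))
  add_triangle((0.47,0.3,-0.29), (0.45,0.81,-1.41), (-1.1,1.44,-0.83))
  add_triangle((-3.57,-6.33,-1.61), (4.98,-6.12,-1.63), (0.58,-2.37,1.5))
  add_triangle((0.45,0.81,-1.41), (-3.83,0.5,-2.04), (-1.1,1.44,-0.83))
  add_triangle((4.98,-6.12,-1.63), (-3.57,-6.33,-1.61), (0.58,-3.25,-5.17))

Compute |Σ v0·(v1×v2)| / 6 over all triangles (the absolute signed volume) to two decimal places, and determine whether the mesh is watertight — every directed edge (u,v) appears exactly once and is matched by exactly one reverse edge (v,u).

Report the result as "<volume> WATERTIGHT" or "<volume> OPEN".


144.33 WATERTIGHT

Per-triangle v0·(v1×v2)/6:
  t1: +27.9960
  t2: +4.7401
  t3: -0.5166
  t4: +0.1694
  t5: +1.1400
  t6: +24.3591
  t7: +7.6453
  t8: +0.1522
  t9: -0.3908
  t10: +8.2406
  t11: +8.4229
  t12: +3.7082
  t13: +0.1282
  t14: +18.8534
  t15: +1.2298
  t16: +38.4488
Σ = +144.3266 → |volume| = 144.33

Directed edges: 48 total, each appears once with its reverse present → watertight.


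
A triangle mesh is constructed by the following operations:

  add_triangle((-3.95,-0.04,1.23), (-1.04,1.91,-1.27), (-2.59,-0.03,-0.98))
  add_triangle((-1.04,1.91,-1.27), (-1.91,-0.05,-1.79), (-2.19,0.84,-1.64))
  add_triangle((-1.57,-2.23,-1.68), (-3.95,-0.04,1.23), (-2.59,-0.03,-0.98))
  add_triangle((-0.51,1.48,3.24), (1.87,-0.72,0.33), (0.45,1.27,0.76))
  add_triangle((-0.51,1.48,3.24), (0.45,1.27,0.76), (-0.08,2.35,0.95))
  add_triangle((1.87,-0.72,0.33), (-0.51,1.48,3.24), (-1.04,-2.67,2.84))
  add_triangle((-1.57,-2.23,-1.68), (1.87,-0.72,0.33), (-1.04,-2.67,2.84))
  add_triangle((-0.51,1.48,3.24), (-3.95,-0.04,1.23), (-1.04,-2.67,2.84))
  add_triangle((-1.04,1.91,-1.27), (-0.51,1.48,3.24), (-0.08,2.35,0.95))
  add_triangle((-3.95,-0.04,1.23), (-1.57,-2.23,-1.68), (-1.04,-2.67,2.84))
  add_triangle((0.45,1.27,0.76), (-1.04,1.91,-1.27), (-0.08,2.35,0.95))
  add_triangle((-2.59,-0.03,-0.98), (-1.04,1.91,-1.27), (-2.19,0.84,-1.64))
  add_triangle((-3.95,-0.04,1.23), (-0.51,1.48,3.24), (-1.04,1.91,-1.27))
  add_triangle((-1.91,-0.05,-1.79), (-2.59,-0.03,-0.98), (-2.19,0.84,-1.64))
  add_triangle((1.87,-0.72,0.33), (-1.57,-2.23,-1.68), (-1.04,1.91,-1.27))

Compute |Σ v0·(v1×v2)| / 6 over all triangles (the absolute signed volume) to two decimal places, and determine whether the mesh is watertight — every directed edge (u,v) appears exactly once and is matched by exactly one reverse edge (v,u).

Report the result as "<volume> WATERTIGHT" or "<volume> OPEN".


40.21 OPEN

Per-triangle v0·(v1×v2)/6:
  t1: +2.2627
  t2: +0.3387
  t3: +2.5987
  t4: +1.2256
  t5: +0.5547
  t6: +4.3963
  t7: +4.0136
  t8: +7.8547
  t9: +1.3764
  t10: +7.4649
  t11: +0.3003
  t12: +0.3458
  t13: +5.4541
  t14: +0.4085
  t15: +1.6199
Σ = +40.2147 → |volume| = 40.21

Directed edges: 45 total; 7 unmatched, e.g. (-1.04,1.91,-1.27)→(-1.91,-0.05,-1.79) → open.


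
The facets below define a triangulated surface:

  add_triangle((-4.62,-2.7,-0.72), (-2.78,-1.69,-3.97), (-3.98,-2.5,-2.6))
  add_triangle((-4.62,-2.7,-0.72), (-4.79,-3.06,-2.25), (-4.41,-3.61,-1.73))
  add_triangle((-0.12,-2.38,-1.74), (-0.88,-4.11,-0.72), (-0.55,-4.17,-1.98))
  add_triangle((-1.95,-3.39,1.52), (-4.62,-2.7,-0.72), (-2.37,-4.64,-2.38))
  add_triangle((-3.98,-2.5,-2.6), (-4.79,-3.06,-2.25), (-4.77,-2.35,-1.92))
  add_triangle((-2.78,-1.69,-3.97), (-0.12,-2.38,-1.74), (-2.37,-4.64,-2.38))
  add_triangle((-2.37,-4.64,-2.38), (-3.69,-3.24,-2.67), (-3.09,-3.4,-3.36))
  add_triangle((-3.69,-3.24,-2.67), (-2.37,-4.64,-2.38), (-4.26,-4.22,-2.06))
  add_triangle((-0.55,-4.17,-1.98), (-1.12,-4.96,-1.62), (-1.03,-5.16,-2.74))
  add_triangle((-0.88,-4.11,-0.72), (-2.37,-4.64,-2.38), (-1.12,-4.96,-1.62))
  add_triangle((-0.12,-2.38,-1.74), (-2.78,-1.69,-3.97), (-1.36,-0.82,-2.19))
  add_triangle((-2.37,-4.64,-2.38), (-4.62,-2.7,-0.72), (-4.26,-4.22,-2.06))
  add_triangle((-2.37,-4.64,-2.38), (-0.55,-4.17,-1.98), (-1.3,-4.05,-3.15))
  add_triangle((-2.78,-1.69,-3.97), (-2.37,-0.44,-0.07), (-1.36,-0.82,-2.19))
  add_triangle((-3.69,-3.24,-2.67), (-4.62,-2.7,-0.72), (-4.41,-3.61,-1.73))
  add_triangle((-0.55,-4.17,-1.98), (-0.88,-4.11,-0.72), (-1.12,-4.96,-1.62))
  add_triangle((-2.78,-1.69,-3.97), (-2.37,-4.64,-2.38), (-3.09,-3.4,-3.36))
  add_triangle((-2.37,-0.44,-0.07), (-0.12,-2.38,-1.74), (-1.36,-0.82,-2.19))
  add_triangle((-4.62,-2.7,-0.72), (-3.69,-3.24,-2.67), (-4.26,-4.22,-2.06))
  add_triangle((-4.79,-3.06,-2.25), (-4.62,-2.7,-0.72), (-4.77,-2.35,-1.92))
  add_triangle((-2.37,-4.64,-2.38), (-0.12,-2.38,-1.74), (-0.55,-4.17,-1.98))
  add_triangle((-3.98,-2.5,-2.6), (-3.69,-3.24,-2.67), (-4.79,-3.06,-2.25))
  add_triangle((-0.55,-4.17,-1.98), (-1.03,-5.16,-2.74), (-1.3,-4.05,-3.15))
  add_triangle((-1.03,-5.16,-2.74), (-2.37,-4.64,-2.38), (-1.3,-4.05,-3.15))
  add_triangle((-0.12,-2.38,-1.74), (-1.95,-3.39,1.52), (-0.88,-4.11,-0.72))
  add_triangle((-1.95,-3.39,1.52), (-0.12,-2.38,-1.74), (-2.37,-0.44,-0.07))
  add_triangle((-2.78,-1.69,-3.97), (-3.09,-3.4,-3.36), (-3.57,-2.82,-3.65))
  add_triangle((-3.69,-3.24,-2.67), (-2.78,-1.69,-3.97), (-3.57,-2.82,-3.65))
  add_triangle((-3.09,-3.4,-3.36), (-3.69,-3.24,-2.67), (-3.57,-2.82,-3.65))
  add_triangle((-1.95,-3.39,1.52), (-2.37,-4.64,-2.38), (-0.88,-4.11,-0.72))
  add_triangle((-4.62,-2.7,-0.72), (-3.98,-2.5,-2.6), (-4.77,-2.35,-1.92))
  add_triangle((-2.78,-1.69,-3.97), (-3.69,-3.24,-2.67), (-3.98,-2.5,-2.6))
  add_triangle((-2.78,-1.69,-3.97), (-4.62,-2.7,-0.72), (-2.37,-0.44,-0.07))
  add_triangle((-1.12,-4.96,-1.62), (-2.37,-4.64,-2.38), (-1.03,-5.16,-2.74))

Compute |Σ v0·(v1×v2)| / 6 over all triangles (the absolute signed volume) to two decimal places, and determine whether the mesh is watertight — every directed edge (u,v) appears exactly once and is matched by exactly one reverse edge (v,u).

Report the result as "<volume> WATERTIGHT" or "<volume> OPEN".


26.06 OPEN

Per-triangle v0·(v1×v2)/6:
  t1: +0.3743
  t2: +0.9863
  t3: +0.0227
  t4: +8.0553
  t5: +0.4175
  t6: +3.3990
  t7: +1.4882
  t8: +1.8053
  t9: +0.2724
  t10: +0.6460
  t11: +0.2698
  t12: +0.8201
  t13: -1.4050
  t14: +0.1253
  t15: -0.7959
  t16: +0.2260
  t17: +0.8523
  t18: -1.6129
  t19: +1.6265
  t20: +0.7428
  t21: +0.7691
  t22: +0.5466
  t23: +0.1437
  t24: +1.2764
  t25: -0.5453
  t26: -3.5461
  t27: +0.7040
  t28: +0.1138
  t29: +0.6682
  t30: +3.3073
  t31: -0.8248
  t32: +1.3272
  t33: +2.5586
  t34: +1.2494
Σ = +26.0639 → |volume| = 26.06

Directed edges: 102 total; 6 unmatched, e.g. (-4.79,-3.06,-2.25)→(-4.41,-3.61,-1.73) → open.


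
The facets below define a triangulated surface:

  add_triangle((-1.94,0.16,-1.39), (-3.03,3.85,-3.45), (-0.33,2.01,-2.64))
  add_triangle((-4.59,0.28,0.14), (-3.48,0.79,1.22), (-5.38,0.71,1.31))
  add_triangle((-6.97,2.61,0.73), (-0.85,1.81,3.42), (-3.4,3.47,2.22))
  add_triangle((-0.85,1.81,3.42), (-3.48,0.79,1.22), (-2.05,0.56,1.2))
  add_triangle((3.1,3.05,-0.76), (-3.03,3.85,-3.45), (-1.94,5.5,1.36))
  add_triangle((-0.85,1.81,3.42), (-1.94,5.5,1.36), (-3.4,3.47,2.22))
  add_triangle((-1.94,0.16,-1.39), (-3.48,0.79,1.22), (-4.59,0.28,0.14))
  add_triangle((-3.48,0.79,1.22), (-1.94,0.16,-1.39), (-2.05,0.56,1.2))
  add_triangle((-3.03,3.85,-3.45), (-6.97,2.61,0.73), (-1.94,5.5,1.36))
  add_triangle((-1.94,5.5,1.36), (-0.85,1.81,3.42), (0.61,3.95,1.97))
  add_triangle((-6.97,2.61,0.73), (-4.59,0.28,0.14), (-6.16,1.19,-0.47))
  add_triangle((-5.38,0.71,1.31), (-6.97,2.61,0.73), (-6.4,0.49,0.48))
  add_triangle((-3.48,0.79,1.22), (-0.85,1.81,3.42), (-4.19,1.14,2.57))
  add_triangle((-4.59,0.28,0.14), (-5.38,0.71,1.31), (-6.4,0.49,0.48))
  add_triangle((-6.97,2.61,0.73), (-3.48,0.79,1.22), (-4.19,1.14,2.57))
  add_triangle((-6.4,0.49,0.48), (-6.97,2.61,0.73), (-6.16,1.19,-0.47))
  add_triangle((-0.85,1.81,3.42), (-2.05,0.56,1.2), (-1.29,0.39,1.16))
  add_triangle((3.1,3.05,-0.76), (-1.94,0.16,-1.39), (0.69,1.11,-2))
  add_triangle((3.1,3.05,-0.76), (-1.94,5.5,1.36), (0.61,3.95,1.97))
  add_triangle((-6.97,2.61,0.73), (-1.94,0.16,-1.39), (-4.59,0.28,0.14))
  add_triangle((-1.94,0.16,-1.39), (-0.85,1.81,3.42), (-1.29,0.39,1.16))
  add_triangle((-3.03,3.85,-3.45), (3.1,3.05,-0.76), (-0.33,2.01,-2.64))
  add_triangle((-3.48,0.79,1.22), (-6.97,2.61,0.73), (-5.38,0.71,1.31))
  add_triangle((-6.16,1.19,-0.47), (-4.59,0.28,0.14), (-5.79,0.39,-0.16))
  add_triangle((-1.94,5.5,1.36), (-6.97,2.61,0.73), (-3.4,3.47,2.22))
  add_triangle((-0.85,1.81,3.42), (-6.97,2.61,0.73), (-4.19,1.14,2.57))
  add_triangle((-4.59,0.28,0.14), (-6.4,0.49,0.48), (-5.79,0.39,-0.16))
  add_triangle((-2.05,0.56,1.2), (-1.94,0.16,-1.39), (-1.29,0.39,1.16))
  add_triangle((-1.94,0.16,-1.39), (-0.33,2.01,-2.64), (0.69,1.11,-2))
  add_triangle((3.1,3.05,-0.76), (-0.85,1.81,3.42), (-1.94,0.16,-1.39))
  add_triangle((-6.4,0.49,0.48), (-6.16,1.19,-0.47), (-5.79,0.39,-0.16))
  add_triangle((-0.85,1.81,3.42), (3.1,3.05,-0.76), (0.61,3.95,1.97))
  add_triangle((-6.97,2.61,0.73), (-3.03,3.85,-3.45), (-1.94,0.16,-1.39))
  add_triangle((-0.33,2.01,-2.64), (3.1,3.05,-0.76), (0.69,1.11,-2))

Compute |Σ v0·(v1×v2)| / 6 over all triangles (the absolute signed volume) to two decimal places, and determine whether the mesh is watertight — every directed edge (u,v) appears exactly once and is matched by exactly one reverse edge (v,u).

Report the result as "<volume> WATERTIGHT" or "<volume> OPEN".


Per-triangle v0·(v1×v2)/6:
  t1: +1.9778
  t2: -0.1811
  t3: +5.2707
  t4: +0.2801
  t5: +19.1709
  t6: +5.6650
  t7: -0.6760
  t8: -0.0353
  t9: +24.5400
  t10: +5.6510
  t11: -1.4219
  t12: +1.9418
  t13: -0.6908
  t14: +0.0041
  t15: +0.8440
  t16: +2.2230
  t17: +0.1807
  t18: -1.5413
  t19: +6.5826
  t20: +2.4386
  t21: -0.8031
  t22: +4.5456
  t23: +0.8516
  t24: -0.1911
  t25: +7.3837
  t26: +5.3530
  t27: +0.0337
  t28: +0.0187
  t29: +0.6923
  t30: -5.9834
  t31: +0.5083
  t32: +2.6605
  t33: +7.5045
  t34: +1.6024
Σ = +96.4006 → |volume| = 96.40

Directed edges: 102 total, each appears once with its reverse present → watertight.

96.40 WATERTIGHT


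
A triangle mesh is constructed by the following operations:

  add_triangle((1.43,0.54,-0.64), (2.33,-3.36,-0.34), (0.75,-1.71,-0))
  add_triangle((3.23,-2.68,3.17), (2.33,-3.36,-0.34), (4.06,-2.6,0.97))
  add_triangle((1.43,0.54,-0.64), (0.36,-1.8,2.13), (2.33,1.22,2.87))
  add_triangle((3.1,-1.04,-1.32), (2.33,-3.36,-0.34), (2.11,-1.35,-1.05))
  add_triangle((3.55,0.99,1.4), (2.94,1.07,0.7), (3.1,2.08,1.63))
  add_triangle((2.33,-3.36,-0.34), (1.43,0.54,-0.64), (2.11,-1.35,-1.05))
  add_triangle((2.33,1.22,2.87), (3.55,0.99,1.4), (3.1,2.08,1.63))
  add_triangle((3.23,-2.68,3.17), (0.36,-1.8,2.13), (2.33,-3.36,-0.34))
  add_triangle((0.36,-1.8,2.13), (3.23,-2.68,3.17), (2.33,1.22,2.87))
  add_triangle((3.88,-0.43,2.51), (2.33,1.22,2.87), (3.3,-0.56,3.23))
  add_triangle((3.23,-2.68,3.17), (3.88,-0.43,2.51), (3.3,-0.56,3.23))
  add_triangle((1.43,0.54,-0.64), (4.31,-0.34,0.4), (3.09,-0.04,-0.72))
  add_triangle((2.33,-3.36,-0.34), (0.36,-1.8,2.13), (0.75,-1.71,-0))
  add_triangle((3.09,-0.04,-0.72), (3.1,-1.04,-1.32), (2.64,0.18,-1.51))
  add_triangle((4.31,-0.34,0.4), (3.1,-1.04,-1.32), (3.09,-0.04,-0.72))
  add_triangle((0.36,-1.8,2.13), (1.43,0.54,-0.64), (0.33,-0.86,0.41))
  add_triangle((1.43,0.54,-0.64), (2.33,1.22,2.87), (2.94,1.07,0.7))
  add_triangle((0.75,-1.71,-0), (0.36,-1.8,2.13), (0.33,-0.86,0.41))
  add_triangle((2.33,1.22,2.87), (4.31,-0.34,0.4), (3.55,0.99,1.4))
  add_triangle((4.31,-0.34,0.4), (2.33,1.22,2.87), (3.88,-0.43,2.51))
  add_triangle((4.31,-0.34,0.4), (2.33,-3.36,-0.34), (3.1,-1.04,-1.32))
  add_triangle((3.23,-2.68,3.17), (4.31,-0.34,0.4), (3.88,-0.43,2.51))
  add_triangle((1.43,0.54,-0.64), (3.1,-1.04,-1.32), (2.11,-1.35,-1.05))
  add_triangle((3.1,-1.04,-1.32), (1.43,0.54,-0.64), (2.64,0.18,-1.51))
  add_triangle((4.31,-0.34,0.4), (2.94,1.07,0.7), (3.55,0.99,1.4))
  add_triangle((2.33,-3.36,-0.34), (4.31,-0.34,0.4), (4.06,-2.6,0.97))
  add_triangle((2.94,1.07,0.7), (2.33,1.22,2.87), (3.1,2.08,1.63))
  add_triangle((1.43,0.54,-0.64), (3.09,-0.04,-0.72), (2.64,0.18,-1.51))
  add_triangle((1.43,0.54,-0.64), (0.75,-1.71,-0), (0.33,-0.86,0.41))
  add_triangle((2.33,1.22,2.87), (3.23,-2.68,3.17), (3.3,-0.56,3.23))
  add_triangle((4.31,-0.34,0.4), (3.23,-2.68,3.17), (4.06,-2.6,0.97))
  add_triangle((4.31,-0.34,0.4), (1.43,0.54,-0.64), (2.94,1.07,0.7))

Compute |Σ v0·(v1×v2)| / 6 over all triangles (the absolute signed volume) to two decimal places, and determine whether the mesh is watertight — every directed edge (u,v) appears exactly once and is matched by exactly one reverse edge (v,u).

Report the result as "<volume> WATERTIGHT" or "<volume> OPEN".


Per-triangle v0·(v1×v2)/6:
  t1: -0.0053
  t2: +3.4023
  t3: -1.9911
  t4: +0.4182
  t5: +0.3907
  t6: -0.4664
  t7: +1.2657
  t8: +3.4875
  t9: +3.4873
  t10: +1.2181
  t11: +1.5088
  t12: +0.3590
  t13: +0.4782
  t14: +0.5267
  t15: +0.8106
  t16: -0.2803
  t17: +0.2009
  t18: -0.0215
  t19: +1.3415
  t20: +2.4042
  t21: +3.3502
  t22: +3.4899
  t23: +0.0902
  t24: -0.1862
  t25: +0.6115
  t26: +2.2643
  t27: -0.9172
  t28: +0.2236
  t29: -0.1862
  t30: +0.6987
  t31: +3.6669
  t32: +0.9230
Σ = +32.5639 → |volume| = 32.56

Directed edges: 96 total, each appears once with its reverse present → watertight.

32.56 WATERTIGHT


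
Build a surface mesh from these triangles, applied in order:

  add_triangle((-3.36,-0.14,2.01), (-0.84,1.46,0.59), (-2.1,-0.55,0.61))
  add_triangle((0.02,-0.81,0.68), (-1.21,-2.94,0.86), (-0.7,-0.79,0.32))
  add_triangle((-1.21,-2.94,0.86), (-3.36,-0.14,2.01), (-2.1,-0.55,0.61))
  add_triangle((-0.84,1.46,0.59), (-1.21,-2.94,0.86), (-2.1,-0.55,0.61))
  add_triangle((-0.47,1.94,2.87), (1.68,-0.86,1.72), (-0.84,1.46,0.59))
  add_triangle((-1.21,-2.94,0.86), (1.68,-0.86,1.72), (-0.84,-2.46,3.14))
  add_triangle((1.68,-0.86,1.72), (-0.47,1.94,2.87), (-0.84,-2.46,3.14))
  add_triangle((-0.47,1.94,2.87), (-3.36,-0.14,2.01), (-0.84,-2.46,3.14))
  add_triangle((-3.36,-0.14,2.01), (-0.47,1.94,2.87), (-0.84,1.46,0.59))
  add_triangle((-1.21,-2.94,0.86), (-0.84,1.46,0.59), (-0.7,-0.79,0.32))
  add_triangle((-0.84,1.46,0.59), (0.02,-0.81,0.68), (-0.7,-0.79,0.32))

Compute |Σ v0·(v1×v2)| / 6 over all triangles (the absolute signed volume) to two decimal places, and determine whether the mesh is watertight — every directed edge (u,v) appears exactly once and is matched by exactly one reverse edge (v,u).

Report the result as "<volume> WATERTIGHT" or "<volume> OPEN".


Per-triangle v0·(v1×v2)/6:
  t1: +0.5184
  t2: -0.0968
  t3: +1.0810
  t4: -0.6167
  t5: +0.2765
  t6: +2.2882
  t7: +4.6151
  t8: +6.4099
  t9: +2.0714
  t10: +0.1240
  t11: -0.2136
Σ = +16.4575 → |volume| = 16.46

Directed edges: 33 total; 7 unmatched, e.g. (0.02,-0.81,0.68)→(-1.21,-2.94,0.86) → open.

16.46 OPEN


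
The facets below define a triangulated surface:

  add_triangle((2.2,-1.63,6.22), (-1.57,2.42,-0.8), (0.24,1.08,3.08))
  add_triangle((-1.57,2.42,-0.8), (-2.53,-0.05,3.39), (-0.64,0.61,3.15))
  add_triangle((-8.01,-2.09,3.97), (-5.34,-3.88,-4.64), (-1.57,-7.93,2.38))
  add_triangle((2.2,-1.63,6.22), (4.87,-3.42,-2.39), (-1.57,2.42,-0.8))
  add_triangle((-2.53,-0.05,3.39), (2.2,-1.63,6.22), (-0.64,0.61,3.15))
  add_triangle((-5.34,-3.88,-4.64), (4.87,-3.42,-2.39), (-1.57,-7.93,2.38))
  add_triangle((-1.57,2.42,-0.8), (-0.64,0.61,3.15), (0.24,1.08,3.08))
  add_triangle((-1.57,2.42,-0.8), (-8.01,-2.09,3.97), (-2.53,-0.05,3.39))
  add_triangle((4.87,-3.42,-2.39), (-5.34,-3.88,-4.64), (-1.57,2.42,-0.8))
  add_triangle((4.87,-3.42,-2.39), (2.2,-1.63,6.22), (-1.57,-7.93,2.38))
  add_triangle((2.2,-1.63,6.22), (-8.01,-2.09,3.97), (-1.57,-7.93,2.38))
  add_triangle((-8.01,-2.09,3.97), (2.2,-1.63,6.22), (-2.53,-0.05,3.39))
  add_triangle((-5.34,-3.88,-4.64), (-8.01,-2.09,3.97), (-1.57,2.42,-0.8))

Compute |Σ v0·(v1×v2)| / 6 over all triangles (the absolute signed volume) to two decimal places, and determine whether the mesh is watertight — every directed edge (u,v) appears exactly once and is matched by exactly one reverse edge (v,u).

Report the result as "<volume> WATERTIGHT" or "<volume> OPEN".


351.50 OPEN

Per-triangle v0·(v1×v2)/6:
  t1: -0.5716
  t2: +3.1316
  t3: +78.4734
  t4: +7.6974
  t5: +4.0247
  t6: +63.1987
  t7: +1.6102
  t8: +9.3546
  t9: +17.4902
  t10: +53.4059
  t11: +68.6806
  t12: +12.2396
  t13: +32.7649
Σ = +351.5002 → |volume| = 351.50

Directed edges: 39 total; 3 unmatched, e.g. (0.24,1.08,3.08)→(2.2,-1.63,6.22) → open.


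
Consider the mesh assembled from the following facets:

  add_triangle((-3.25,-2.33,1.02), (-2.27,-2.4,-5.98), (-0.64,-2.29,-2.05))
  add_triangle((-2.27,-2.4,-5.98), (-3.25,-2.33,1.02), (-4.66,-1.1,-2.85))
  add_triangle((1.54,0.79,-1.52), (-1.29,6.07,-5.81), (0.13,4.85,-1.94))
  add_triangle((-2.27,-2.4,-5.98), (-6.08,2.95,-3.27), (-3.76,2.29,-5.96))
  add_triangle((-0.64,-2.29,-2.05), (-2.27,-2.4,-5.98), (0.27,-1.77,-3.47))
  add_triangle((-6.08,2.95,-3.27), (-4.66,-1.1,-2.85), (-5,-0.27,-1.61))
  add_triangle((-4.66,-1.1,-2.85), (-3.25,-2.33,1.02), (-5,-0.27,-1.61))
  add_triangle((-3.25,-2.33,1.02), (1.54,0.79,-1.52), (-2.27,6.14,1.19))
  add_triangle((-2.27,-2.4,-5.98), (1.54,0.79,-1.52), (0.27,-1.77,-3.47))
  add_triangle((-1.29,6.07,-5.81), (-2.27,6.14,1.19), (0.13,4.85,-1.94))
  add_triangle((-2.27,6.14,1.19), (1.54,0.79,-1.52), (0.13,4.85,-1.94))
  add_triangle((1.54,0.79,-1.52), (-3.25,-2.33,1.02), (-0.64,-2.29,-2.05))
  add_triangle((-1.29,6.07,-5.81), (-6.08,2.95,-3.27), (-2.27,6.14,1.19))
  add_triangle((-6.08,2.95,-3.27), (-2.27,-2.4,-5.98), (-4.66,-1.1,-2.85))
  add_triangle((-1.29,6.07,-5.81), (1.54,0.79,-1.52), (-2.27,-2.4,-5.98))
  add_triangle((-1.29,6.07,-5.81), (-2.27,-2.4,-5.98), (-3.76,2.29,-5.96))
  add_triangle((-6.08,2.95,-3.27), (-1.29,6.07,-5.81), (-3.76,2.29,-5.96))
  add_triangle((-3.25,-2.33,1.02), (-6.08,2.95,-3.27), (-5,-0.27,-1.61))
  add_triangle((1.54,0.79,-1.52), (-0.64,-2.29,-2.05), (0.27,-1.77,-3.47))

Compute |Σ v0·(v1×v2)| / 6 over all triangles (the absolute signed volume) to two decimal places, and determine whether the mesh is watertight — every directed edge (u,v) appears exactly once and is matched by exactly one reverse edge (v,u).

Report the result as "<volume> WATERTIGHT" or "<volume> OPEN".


Per-triangle v0·(v1×v2)/6:
  t1: +5.6962
  t2: +9.9280
  t3: +5.5660
  t4: +16.2172
  t5: +2.2691
  t6: +4.6144
  t7: +3.8838
  t8: -4.2804
  t9: +3.0109
  t10: +10.9370
  t11: +2.1068
  t12: -0.6454
  t13: +39.4222
  t14: +14.9893
  t15: +16.4498
  t16: +16.8124
  t17: +19.3092
  t18: +3.2895
  t19: +0.2993
Σ = +169.8754 → |volume| = 169.88

Directed edges: 57 total; 3 unmatched, e.g. (-2.27,6.14,1.19)→(-3.25,-2.33,1.02) → open.

169.88 OPEN


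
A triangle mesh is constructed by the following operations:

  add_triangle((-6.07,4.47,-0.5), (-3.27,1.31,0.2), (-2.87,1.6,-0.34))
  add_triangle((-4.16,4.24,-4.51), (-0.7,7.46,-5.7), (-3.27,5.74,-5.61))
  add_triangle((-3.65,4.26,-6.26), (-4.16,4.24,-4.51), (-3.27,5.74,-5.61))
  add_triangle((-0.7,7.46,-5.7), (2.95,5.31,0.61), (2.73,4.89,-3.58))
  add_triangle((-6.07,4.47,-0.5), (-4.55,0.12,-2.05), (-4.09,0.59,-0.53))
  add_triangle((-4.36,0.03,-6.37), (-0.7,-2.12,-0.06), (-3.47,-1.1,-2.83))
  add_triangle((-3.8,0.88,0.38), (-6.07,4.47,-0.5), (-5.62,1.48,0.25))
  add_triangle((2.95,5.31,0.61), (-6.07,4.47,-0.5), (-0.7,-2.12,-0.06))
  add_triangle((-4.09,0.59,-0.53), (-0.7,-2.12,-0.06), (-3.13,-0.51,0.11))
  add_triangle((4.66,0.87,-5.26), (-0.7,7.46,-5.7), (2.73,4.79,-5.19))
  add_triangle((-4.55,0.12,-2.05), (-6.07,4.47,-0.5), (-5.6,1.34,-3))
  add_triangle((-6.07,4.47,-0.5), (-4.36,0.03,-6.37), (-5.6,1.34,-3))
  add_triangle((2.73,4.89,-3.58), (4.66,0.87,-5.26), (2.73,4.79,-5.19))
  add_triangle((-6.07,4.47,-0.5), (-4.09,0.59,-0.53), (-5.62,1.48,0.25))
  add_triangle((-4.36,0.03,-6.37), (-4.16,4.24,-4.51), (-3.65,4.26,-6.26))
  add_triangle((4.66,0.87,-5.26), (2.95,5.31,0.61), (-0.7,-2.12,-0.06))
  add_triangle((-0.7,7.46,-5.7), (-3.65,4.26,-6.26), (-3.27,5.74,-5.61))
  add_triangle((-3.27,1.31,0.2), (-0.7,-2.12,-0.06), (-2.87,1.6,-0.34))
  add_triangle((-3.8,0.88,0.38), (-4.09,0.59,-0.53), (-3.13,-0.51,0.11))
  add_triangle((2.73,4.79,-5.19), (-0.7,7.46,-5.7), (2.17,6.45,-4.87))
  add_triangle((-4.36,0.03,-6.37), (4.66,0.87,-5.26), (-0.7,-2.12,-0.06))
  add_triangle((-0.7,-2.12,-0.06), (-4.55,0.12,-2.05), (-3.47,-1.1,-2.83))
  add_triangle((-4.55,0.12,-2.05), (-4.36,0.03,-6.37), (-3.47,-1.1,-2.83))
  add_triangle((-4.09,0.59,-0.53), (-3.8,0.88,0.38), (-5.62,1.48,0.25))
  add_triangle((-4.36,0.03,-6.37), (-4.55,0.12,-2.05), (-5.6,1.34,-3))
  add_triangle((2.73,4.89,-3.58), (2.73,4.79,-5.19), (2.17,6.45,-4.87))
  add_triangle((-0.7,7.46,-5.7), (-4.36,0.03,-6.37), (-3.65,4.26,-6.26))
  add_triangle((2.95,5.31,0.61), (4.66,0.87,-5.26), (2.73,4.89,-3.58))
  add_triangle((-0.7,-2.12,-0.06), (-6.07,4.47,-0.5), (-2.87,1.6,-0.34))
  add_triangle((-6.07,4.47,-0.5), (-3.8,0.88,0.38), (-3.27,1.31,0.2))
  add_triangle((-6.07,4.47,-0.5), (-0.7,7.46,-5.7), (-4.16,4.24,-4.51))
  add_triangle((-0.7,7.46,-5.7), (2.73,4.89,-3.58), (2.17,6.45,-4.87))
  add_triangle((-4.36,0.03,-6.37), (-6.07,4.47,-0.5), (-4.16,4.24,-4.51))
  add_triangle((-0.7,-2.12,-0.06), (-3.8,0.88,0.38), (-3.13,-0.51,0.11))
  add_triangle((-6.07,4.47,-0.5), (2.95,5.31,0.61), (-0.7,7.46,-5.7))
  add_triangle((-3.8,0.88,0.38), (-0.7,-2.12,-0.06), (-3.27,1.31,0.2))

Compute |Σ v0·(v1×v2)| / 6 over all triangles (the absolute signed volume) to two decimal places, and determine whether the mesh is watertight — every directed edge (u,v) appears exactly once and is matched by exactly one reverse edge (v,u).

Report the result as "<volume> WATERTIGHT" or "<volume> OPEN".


225.00 OPEN

Per-triangle v0·(v1×v2)/6:
  t1: -0.3589
  t2: +1.4123
  t3: +3.0706
  t4: +17.8344
  t5: +3.4734
  t6: +2.6719
  t7: +0.4803
  t8: +0.9608
  t9: +0.7605
  t10: +9.1452
  t11: +3.5794
  t12: +8.7596
  t13: +5.5160
  t14: +2.2662
  t15: +7.6625
  t16: +2.9448
  t17: +5.2580
  t18: -0.6997
  t19: +0.6884
  t20: +5.5100
  t21: +18.0028
  t22: +2.2847
  t23: +3.8991
  t24: +0.1767
  t25: +4.0141
  t26: +1.9697
  t27: +9.3700
  t28: +15.2461
  t29: +0.2750
  t30: +0.1411
  t31: +22.5618
  t32: +0.3083
  t33: +20.5644
  t34: +0.1917
  t35: +45.2892
  t36: -0.2291
Σ = +225.0016 → |volume| = 225.00

Directed edges: 108 total; 6 unmatched, e.g. (-4.55,0.12,-2.05)→(-4.09,0.59,-0.53) → open.


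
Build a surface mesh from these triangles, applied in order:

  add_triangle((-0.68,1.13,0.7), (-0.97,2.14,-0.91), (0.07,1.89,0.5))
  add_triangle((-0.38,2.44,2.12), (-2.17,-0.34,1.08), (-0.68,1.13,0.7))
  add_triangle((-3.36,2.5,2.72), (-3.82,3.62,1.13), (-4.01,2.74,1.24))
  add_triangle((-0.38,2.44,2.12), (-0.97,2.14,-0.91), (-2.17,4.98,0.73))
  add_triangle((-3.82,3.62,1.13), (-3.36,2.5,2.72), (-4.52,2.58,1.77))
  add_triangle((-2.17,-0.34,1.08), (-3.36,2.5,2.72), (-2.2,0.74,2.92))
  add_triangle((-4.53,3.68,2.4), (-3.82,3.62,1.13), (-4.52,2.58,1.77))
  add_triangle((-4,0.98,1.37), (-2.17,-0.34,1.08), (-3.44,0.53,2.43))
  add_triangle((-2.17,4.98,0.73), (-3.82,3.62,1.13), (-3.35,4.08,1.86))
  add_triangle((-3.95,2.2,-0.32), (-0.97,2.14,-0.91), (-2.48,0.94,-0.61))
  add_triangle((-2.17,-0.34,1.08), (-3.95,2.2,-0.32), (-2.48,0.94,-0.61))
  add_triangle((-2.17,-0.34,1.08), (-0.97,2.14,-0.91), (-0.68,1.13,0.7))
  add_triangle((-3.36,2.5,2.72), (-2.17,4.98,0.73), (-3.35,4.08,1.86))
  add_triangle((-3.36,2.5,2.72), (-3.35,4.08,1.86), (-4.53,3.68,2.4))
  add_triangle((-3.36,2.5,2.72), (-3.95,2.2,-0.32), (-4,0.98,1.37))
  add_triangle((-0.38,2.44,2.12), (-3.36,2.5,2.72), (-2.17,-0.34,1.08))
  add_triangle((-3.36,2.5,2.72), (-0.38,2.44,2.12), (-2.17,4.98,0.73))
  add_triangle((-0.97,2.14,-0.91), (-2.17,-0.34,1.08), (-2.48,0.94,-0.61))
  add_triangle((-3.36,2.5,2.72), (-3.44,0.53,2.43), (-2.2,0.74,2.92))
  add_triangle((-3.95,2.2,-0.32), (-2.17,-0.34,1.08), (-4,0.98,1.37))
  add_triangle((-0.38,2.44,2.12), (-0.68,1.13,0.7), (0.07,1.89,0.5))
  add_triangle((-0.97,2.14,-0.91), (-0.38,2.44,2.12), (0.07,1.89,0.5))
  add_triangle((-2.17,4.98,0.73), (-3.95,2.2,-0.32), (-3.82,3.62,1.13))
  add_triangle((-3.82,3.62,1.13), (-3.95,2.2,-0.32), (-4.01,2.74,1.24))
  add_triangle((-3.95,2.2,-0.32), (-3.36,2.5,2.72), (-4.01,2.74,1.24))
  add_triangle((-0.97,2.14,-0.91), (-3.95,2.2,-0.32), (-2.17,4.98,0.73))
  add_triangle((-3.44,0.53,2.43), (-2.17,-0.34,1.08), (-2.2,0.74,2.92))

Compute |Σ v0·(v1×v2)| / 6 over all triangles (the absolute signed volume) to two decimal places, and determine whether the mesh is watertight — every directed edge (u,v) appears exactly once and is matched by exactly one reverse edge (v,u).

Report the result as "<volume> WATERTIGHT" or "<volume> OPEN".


21.17 OPEN

Per-triangle v0·(v1×v2)/6:
  t1: -0.4682
  t2: -0.5367
  t3: +1.1415
  t4: +0.6390
  t5: -1.6833
  t6: -1.5866
  t7: +0.9806
  t8: +0.6572
  t9: +1.5668
  t10: +0.6724
  t11: +0.7819
  t12: -0.9226
  t13: +0.6929
  t14: +0.9788
  t15: +3.1591
  t16: +1.1663
  t17: +4.6560
  t18: -0.8596
  t19: +1.4728
  t20: +0.6954
  t21: -0.2759
  t22: +0.7061
  t23: +2.6840
  t24: +1.0574
  t25: +0.3503
  t26: +3.0182
  t27: +0.4240
Σ = +21.1678 → |volume| = 21.17

Directed edges: 81 total; 9 unmatched, e.g. (-3.36,2.5,2.72)→(-4.52,2.58,1.77) → open.


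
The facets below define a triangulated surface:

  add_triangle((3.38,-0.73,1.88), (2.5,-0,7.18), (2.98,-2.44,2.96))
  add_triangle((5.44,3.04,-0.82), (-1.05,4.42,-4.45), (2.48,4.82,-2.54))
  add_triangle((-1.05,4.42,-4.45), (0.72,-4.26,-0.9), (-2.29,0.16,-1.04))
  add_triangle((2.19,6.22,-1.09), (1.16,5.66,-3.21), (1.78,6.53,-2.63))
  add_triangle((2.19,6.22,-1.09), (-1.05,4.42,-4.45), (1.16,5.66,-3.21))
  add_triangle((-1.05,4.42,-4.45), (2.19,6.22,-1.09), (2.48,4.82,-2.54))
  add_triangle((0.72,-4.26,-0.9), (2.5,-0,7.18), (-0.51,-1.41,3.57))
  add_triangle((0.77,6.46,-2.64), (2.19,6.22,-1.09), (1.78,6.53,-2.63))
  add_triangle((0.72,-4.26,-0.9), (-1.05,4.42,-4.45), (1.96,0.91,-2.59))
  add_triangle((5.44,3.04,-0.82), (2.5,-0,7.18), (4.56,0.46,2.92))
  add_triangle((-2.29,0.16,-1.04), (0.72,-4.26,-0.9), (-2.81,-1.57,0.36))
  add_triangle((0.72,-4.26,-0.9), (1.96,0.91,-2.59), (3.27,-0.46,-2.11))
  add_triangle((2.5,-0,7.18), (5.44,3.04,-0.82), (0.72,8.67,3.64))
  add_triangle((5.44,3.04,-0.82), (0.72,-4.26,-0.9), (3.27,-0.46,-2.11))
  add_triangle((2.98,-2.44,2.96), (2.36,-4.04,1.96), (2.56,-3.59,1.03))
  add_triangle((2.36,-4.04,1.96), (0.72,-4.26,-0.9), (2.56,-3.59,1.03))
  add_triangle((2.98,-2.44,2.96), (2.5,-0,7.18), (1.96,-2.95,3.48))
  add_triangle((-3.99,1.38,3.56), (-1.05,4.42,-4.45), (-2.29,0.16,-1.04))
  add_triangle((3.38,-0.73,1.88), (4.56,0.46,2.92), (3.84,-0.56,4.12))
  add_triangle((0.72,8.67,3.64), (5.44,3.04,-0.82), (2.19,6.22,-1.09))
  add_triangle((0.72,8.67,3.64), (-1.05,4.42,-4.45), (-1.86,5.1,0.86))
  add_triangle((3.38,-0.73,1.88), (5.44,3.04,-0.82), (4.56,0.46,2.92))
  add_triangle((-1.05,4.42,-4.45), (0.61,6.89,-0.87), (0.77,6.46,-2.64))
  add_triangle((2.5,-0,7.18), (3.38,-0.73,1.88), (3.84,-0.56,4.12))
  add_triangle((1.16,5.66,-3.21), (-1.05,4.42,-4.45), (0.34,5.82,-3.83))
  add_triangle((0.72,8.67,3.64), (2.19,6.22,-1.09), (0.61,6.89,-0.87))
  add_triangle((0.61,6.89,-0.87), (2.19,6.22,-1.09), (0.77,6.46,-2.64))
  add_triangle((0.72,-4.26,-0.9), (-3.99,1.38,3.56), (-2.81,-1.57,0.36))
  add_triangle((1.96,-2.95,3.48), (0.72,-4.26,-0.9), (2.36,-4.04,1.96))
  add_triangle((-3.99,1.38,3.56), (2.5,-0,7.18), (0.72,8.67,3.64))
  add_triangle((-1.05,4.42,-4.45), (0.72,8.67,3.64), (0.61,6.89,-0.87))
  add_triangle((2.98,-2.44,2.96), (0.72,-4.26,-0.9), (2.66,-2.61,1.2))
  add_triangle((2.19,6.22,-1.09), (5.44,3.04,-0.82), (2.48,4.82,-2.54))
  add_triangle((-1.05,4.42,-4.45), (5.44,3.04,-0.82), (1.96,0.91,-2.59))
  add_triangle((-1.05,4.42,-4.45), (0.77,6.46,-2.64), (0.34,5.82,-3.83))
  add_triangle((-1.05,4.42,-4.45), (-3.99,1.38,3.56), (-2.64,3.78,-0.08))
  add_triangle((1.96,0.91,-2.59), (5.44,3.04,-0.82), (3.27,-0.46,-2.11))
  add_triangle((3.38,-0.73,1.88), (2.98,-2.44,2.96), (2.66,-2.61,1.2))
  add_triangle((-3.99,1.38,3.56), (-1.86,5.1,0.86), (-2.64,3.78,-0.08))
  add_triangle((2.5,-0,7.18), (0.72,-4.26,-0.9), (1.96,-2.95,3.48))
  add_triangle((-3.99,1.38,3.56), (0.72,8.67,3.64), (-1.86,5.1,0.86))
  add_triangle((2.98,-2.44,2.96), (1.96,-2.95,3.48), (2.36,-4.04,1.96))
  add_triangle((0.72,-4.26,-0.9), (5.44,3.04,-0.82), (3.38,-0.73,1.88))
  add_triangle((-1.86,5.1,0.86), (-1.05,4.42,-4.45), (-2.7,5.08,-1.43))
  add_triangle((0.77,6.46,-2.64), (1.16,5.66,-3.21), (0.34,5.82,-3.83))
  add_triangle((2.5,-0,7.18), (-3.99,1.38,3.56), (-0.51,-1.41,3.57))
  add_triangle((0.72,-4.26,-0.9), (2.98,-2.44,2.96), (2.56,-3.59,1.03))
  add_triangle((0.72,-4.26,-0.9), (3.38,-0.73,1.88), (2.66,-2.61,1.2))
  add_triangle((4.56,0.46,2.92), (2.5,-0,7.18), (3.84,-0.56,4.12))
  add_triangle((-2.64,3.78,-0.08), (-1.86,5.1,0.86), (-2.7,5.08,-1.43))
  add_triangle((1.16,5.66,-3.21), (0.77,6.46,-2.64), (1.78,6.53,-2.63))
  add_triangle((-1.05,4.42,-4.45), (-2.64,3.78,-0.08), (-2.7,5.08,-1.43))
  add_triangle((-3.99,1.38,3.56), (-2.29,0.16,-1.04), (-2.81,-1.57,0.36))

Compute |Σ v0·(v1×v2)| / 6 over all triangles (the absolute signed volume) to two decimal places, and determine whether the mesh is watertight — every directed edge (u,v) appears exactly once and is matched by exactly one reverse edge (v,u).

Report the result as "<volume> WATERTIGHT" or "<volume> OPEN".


Per-triangle v0·(v1×v2)/6:
  t1: +6.2549
  t2: +4.5150
  t3: +8.4192
  t4: -0.0889
  t5: -2.8197
  t6: +7.5636
  t7: +10.6802
  t8: +1.5056
  t9: +8.6785
  t10: +9.7383
  t11: +3.4560
  t12: +3.2851
  t13: +61.3942
  t14: +5.1944
  t15: +1.2986
  t16: +1.7721
  t17: +4.6966
  t18: +10.5820
  t19: +1.5567
  t20: +22.6765
  t21: +18.1835
  t22: +4.0412
  t23: +3.9046
  t24: +0.2749
  t25: +0.5868
  t26: +8.8965
  t27: +3.3649
  t28: +5.2917
  t29: +1.9668
  t30: +53.3532
  t31: +8.0493
  t32: +2.2825
  t33: +7.4465
  t34: +11.1903
  t35: +1.4575
  t36: +3.6996
  t37: +4.4869
  t38: +1.7764
  t39: +5.6937
  t40: +0.1667
  t41: +17.4340
  t42: +1.8616
  t43: +11.9801
  t44: +4.8340
  t45: +1.1001
  t46: +11.7188
  t47: -1.5595
  t48: +0.8449
  t49: +3.6986
  t50: +1.9350
  t51: +0.9875
  t52: +0.6301
  t53: +4.3092
Σ = +376.2468 → |volume| = 376.25

Directed edges: 159 total; 3 unmatched, e.g. (-0.51,-1.41,3.57)→(0.72,-4.26,-0.9) → open.

376.25 OPEN
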